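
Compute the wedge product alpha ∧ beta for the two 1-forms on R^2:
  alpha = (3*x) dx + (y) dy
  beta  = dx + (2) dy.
alpha ∧ beta = (6*x - y) dx ∧ dy

Distribute the wedge, using dx_i ∧ dx_j = -dx_j ∧ dx_i and dx_i ∧ dx_i = 0. For each pair (i, j) with i < j, the coefficient of dx_i ∧ dx_j in alpha ∧ beta is (alpha_i * beta_j - alpha_j * beta_i). Collecting: alpha ∧ beta = (6*x - y) dx ∧ dy.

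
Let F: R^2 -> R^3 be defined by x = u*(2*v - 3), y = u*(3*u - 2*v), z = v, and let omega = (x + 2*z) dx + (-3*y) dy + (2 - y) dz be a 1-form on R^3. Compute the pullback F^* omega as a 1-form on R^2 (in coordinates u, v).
F^* omega = (-54*u^3 + 54*u^2*v - 8*u*v^2 - 12*u*v + 9*u + 4*v^2 - 6*v) du + (18*u^3 - 8*u^2*v - 9*u^2 + 6*u*v + 2) dv

Using F^*(f dg) = (f ∘ F) d(g ∘ F), substitute each coordinate x_i by F_i(u, v) in f_i, and replace dx_i by d F_i = (∂F_i/∂u) du + (∂F_i/∂v) dv.
  For the x component: f_1(F) = 2*u*v - 3*u + 2*v; d F_1 = (2*v - 3) du + (2*u) dv
  For the y component: f_2(F) = 3*u*(-3*u + 2*v); d F_2 = (6*u - 2*v) du + (-2*u) dv
  For the z component: f_3(F) = -3*u^2 + 2*u*v + 2; d F_3 = (0) du + (1) dv
Combining and collecting du, dv coefficients:
  coeff of du: -54*u^3 + 54*u^2*v - 8*u*v^2 - 12*u*v + 9*u + 4*v^2 - 6*v
  coeff of dv: 18*u^3 - 8*u^2*v - 9*u^2 + 6*u*v + 2
F^* omega = (-54*u^3 + 54*u^2*v - 8*u*v^2 - 12*u*v + 9*u + 4*v^2 - 6*v) du + (18*u^3 - 8*u^2*v - 9*u^2 + 6*u*v + 2) dv.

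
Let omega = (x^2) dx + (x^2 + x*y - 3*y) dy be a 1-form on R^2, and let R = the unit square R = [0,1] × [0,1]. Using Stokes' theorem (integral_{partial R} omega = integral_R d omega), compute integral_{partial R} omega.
integral_(partial R) omega = 3/2

Stokes: integral_partial_R omega = integral_R d omega with d omega = (∂Q/∂x - ∂P/∂y) dx ∧ dy.
  ∂Q/∂x = 2*x + y
  ∂P/∂y = 0
  integrand = ∂Q/∂x - ∂P/∂y = 2*x + y.
Integrating over R: integral_0^1 integral_0^1 (2*x + y) dx dy = 3/2.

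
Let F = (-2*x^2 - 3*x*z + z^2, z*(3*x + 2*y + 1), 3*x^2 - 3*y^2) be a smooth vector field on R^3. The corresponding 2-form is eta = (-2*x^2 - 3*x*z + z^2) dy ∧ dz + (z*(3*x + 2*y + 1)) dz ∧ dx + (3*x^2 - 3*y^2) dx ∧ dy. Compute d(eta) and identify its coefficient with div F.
d(eta) = (-4*x - z) dx ∧ dy ∧ dz; div F = -4*x - z

For a 2-form in R^3 of the form above, applying d gives a 3-form with coefficient ∂P/∂x + ∂Q/∂y + ∂R/∂z:
  ∂P/∂x = -4*x - 3*z
  ∂Q/∂y = 2*z
  ∂R/∂z = 0
Sum = -4*x - z, which is exactly div F.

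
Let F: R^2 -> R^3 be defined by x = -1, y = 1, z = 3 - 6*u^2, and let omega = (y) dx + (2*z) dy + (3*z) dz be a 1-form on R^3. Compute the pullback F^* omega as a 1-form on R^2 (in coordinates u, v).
F^* omega = (216*u^3 - 108*u) du

Using F^*(f dg) = (f ∘ F) d(g ∘ F), substitute each coordinate x_i by F_i(u, v) in f_i, and replace dx_i by d F_i = (∂F_i/∂u) du + (∂F_i/∂v) dv.
  For the x component: f_1(F) = 1; d F_1 = (0) du + (0) dv
  For the y component: f_2(F) = 6 - 12*u^2; d F_2 = (0) du + (0) dv
  For the z component: f_3(F) = 9 - 18*u^2; d F_3 = (-12*u) du + (0) dv
Combining and collecting du, dv coefficients:
  coeff of du: 216*u^3 - 108*u
  coeff of dv: 0
F^* omega = (216*u^3 - 108*u) du.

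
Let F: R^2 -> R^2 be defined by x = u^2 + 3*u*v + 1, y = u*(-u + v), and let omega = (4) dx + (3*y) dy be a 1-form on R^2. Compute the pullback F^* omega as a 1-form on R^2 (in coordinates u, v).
F^* omega = (6*u^3 - 9*u^2*v + 3*u*v^2 + 8*u + 12*v) du + (3*u*(-u^2 + u*v + 4)) dv

Using F^*(f dg) = (f ∘ F) d(g ∘ F), substitute each coordinate x_i by F_i(u, v) in f_i, and replace dx_i by d F_i = (∂F_i/∂u) du + (∂F_i/∂v) dv.
  For the x component: f_1(F) = 4; d F_1 = (2*u + 3*v) du + (3*u) dv
  For the y component: f_2(F) = 3*u*(-u + v); d F_2 = (-2*u + v) du + (u) dv
Combining and collecting du, dv coefficients:
  coeff of du: 6*u^3 - 9*u^2*v + 3*u*v^2 + 8*u + 12*v
  coeff of dv: 3*u*(-u^2 + u*v + 4)
F^* omega = (6*u^3 - 9*u^2*v + 3*u*v^2 + 8*u + 12*v) du + (3*u*(-u^2 + u*v + 4)) dv.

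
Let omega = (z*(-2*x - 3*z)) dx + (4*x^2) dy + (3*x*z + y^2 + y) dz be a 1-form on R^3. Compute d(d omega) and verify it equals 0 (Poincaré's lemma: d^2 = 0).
d(d omega) = 0

Step 1: d omega = sum_{i<j} (∂f_j/∂x_i - ∂f_i/∂x_j) dx_i ∧ dx_j:
  coeff of dx ∧ dy: 8*x
  coeff of dx ∧ dz: 2*x + 9*z
  coeff of dy ∧ dz: 2*y + 1
Step 2: Apply d again to each 2-form coefficient. The only possible 3-form in R^3 is dx ∧ dy ∧ dz, with coefficient
  ∂(coeff of dy∧dz)/∂x - ∂(coeff of dx∧dz)/∂y + ∂(coeff of dx∧dy)/∂z
  = ∂/∂x (2*y + 1) - ∂/∂y (2*x + 9*z) + ∂/∂z (8*x).
Each of these terms simplifies to sums of mixed partials that cancel in pairs. The result is 0 (by equality of mixed partials for smooth functions — Schwarz / Clairaut).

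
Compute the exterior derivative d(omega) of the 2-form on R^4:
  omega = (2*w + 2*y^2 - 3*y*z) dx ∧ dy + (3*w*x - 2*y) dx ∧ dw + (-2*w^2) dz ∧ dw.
d(omega) = (-3*y) dx ∧ dy ∧ dz + (4) dx ∧ dy ∧ dw

For a 2-form omega = sum_{i<j} g_{ij} dx_i ∧ dx_j, the exterior derivative is
  d(omega) = sum_{i<j} d(g_{ij}) ∧ dx_i ∧ dx_j = sum_{i<j, k} (∂g_{ij}/∂x_k) dx_k ∧ dx_i ∧ dx_j.
Expand each term, using dx_k ∧ dx_i ∧ dx_j = sgn(permutation) dx_{(a)} ∧ dx_{(b)} ∧ dx_{(c)} with (a < b < c) sorted:
  d(2*w + 2*y^2 - 3*y*z) includes (∂/∂z)(2*w + 2*y^2 - 3*y*z) dz = (-3*y) dz, which multiplied by dx ∧ dy gives (-3*y) dx ∧ dy ∧ dz
  d(2*w + 2*y^2 - 3*y*z) includes (∂/∂w)(2*w + 2*y^2 - 3*y*z) dw = (2) dw, which multiplied by dx ∧ dy gives (2) dx ∧ dy ∧ dw
  d(3*w*x - 2*y) includes (∂/∂y)(3*w*x - 2*y) dy = (-2) dy, which multiplied by dx ∧ dw gives (2) dx ∧ dy ∧ dw
Collecting like 3-forms: d(omega) = (-3*y) dx ∧ dy ∧ dz + (4) dx ∧ dy ∧ dw.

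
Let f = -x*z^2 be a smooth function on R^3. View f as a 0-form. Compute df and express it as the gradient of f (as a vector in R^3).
df = (-z^2) dx + (0) dy + (-2*x*z) dz; grad f = (-z^2, 0, -2*x*z)

For a 0-form f, d f = (∂f/∂x) dx + (∂f/∂y) dy + (∂f/∂z) dz. The components of the vector representation are exactly the entries of grad f in Cartesian coordinates:
  ∂f/∂x = -z^2
  ∂f/∂y = 0
  ∂f/∂z = -2*x*z.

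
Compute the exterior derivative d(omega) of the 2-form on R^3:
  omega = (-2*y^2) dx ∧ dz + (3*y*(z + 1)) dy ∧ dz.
d(omega) = (4*y) dx ∧ dy ∧ dz

For a 2-form omega = sum_{i<j} g_{ij} dx_i ∧ dx_j, the exterior derivative is
  d(omega) = sum_{i<j} d(g_{ij}) ∧ dx_i ∧ dx_j = sum_{i<j, k} (∂g_{ij}/∂x_k) dx_k ∧ dx_i ∧ dx_j.
Expand each term, using dx_k ∧ dx_i ∧ dx_j = sgn(permutation) dx_{(a)} ∧ dx_{(b)} ∧ dx_{(c)} with (a < b < c) sorted:
  d(-2*y^2) includes (∂/∂y)(-2*y^2) dy = (-4*y) dy, which multiplied by dx ∧ dz gives (4*y) dx ∧ dy ∧ dz
Collecting like 3-forms: d(omega) = (4*y) dx ∧ dy ∧ dz.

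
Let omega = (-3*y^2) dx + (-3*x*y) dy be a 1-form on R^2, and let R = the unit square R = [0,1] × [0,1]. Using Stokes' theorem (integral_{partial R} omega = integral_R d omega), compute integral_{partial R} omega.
integral_(partial R) omega = 3/2

Stokes: integral_partial_R omega = integral_R d omega with d omega = (∂Q/∂x - ∂P/∂y) dx ∧ dy.
  ∂Q/∂x = -3*y
  ∂P/∂y = -6*y
  integrand = ∂Q/∂x - ∂P/∂y = 3*y.
Integrating over R: integral_0^1 integral_0^1 (3*y) dx dy = 3/2.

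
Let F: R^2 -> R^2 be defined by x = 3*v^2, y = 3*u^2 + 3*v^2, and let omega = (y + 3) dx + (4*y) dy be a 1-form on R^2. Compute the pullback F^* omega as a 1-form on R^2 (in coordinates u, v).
F^* omega = (72*u*(u^2 + v^2)) du + (18*v*(5*u^2 + 5*v^2 + 1)) dv

Using F^*(f dg) = (f ∘ F) d(g ∘ F), substitute each coordinate x_i by F_i(u, v) in f_i, and replace dx_i by d F_i = (∂F_i/∂u) du + (∂F_i/∂v) dv.
  For the x component: f_1(F) = 3*u^2 + 3*v^2 + 3; d F_1 = (0) du + (6*v) dv
  For the y component: f_2(F) = 12*u^2 + 12*v^2; d F_2 = (6*u) du + (6*v) dv
Combining and collecting du, dv coefficients:
  coeff of du: 72*u*(u^2 + v^2)
  coeff of dv: 18*v*(5*u^2 + 5*v^2 + 1)
F^* omega = (72*u*(u^2 + v^2)) du + (18*v*(5*u^2 + 5*v^2 + 1)) dv.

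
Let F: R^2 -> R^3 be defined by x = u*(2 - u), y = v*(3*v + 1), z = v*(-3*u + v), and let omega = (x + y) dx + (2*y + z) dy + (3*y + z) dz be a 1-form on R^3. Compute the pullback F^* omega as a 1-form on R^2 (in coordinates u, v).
F^* omega = (2*u^3 - 6*u^2 + 3*u*v^2 - 2*u*v + 4*u - 30*v^3 - 3*v^2 + 2*v) du + (v*(9*u^2 - 54*u*v - 12*u + 62*v^2 + 25*v + 2)) dv

Using F^*(f dg) = (f ∘ F) d(g ∘ F), substitute each coordinate x_i by F_i(u, v) in f_i, and replace dx_i by d F_i = (∂F_i/∂u) du + (∂F_i/∂v) dv.
  For the x component: f_1(F) = -u^2 + 2*u + 3*v^2 + v; d F_1 = (2 - 2*u) du + (0) dv
  For the y component: f_2(F) = v*(-3*u + 7*v + 2); d F_2 = (0) du + (6*v + 1) dv
  For the z component: f_3(F) = v*(-3*u + 10*v + 3); d F_3 = (-3*v) du + (-3*u + 2*v) dv
Combining and collecting du, dv coefficients:
  coeff of du: 2*u^3 - 6*u^2 + 3*u*v^2 - 2*u*v + 4*u - 30*v^3 - 3*v^2 + 2*v
  coeff of dv: v*(9*u^2 - 54*u*v - 12*u + 62*v^2 + 25*v + 2)
F^* omega = (2*u^3 - 6*u^2 + 3*u*v^2 - 2*u*v + 4*u - 30*v^3 - 3*v^2 + 2*v) du + (v*(9*u^2 - 54*u*v - 12*u + 62*v^2 + 25*v + 2)) dv.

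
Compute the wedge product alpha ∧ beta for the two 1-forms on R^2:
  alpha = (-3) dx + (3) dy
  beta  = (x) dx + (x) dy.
alpha ∧ beta = (-6*x) dx ∧ dy

Distribute the wedge, using dx_i ∧ dx_j = -dx_j ∧ dx_i and dx_i ∧ dx_i = 0. For each pair (i, j) with i < j, the coefficient of dx_i ∧ dx_j in alpha ∧ beta is (alpha_i * beta_j - alpha_j * beta_i). Collecting: alpha ∧ beta = (-6*x) dx ∧ dy.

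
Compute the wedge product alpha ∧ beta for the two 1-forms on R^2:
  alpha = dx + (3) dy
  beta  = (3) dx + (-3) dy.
alpha ∧ beta = (-12) dx ∧ dy

Distribute the wedge, using dx_i ∧ dx_j = -dx_j ∧ dx_i and dx_i ∧ dx_i = 0. For each pair (i, j) with i < j, the coefficient of dx_i ∧ dx_j in alpha ∧ beta is (alpha_i * beta_j - alpha_j * beta_i). Collecting: alpha ∧ beta = (-12) dx ∧ dy.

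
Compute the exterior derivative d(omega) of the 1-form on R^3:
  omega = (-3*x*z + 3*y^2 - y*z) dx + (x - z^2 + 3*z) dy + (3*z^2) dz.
d(omega) = (-6*y + z + 1) dx ∧ dy + (3*x + y) dx ∧ dz + (2*z - 3) dy ∧ dz

For a 1-form omega = sum_i f_i dx_i, the exterior derivative is
  d(omega) = sum_{i < j} (∂f_j/∂x_i - ∂f_i/∂x_j) dx_i ∧ dx_j.
  coefficient of dx ∧ dy: ∂f_2/∂x - ∂f_1/∂y = ∂(x - z^2 + 3*z)/∂x - ∂(-3*x*z + 3*y^2 - y*z)/∂y = -6*y + z + 1
  coefficient of dx ∧ dz: ∂f_3/∂x - ∂f_1/∂z = ∂(3*z^2)/∂x - ∂(-3*x*z + 3*y^2 - y*z)/∂z = 3*x + y
  coefficient of dy ∧ dz: ∂f_3/∂y - ∂f_2/∂z = ∂(3*z^2)/∂y - ∂(x - z^2 + 3*z)/∂z = 2*z - 3
Assembling: d(omega) = (-6*y + z + 1) dx ∧ dy + (3*x + y) dx ∧ dz + (2*z - 3) dy ∧ dz.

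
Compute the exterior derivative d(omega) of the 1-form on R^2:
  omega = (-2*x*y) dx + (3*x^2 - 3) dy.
d(omega) = (8*x) dx ∧ dy

For a 1-form omega = sum_i f_i dx_i, the exterior derivative is
  d(omega) = sum_{i < j} (∂f_j/∂x_i - ∂f_i/∂x_j) dx_i ∧ dx_j.
  coefficient of dx ∧ dy: ∂f_2/∂x - ∂f_1/∂y = ∂(3*x^2 - 3)/∂x - ∂(-2*x*y)/∂y = 8*x
Assembling: d(omega) = (8*x) dx ∧ dy.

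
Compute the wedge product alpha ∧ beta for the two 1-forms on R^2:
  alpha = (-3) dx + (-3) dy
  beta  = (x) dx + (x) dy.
alpha ∧ beta = 0

Distribute the wedge, using dx_i ∧ dx_j = -dx_j ∧ dx_i and dx_i ∧ dx_i = 0. For each pair (i, j) with i < j, the coefficient of dx_i ∧ dx_j in alpha ∧ beta is (alpha_i * beta_j - alpha_j * beta_i). Collecting: alpha ∧ beta = 0.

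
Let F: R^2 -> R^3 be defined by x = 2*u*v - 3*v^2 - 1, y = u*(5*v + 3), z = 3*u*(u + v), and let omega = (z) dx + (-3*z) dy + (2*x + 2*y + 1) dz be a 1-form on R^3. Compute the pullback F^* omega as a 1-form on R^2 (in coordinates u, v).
F^* omega = (45*u^2*v + 9*u^2 - 33*u*v^2 - 9*u*v - 6*u - 18*v^3 - 3*v) du + (3*u*(-13*u^2 - 5*u*v + 6*u - 12*v^2 - 1)) dv

Using F^*(f dg) = (f ∘ F) d(g ∘ F), substitute each coordinate x_i by F_i(u, v) in f_i, and replace dx_i by d F_i = (∂F_i/∂u) du + (∂F_i/∂v) dv.
  For the x component: f_1(F) = 3*u*(u + v); d F_1 = (2*v) du + (2*u - 6*v) dv
  For the y component: f_2(F) = 9*u*(-u - v); d F_2 = (5*v + 3) du + (5*u) dv
  For the z component: f_3(F) = 14*u*v + 6*u - 6*v^2 - 1; d F_3 = (6*u + 3*v) du + (3*u) dv
Combining and collecting du, dv coefficients:
  coeff of du: 45*u^2*v + 9*u^2 - 33*u*v^2 - 9*u*v - 6*u - 18*v^3 - 3*v
  coeff of dv: 3*u*(-13*u^2 - 5*u*v + 6*u - 12*v^2 - 1)
F^* omega = (45*u^2*v + 9*u^2 - 33*u*v^2 - 9*u*v - 6*u - 18*v^3 - 3*v) du + (3*u*(-13*u^2 - 5*u*v + 6*u - 12*v^2 - 1)) dv.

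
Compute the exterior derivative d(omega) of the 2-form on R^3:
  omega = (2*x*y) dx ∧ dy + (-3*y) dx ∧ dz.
d(omega) = (3) dx ∧ dy ∧ dz

For a 2-form omega = sum_{i<j} g_{ij} dx_i ∧ dx_j, the exterior derivative is
  d(omega) = sum_{i<j} d(g_{ij}) ∧ dx_i ∧ dx_j = sum_{i<j, k} (∂g_{ij}/∂x_k) dx_k ∧ dx_i ∧ dx_j.
Expand each term, using dx_k ∧ dx_i ∧ dx_j = sgn(permutation) dx_{(a)} ∧ dx_{(b)} ∧ dx_{(c)} with (a < b < c) sorted:
  d(-3*y) includes (∂/∂y)(-3*y) dy = (-3) dy, which multiplied by dx ∧ dz gives (3) dx ∧ dy ∧ dz
Collecting like 3-forms: d(omega) = (3) dx ∧ dy ∧ dz.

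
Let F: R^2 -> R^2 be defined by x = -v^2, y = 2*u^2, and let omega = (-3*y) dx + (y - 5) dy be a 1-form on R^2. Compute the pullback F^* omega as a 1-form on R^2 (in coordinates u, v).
F^* omega = (8*u^3 - 20*u) du + (12*u^2*v) dv

Using F^*(f dg) = (f ∘ F) d(g ∘ F), substitute each coordinate x_i by F_i(u, v) in f_i, and replace dx_i by d F_i = (∂F_i/∂u) du + (∂F_i/∂v) dv.
  For the x component: f_1(F) = -6*u^2; d F_1 = (0) du + (-2*v) dv
  For the y component: f_2(F) = 2*u^2 - 5; d F_2 = (4*u) du + (0) dv
Combining and collecting du, dv coefficients:
  coeff of du: 8*u^3 - 20*u
  coeff of dv: 12*u^2*v
F^* omega = (8*u^3 - 20*u) du + (12*u^2*v) dv.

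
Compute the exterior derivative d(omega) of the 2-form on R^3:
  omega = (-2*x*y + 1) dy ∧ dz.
d(omega) = (-2*y) dx ∧ dy ∧ dz

For a 2-form omega = sum_{i<j} g_{ij} dx_i ∧ dx_j, the exterior derivative is
  d(omega) = sum_{i<j} d(g_{ij}) ∧ dx_i ∧ dx_j = sum_{i<j, k} (∂g_{ij}/∂x_k) dx_k ∧ dx_i ∧ dx_j.
Expand each term, using dx_k ∧ dx_i ∧ dx_j = sgn(permutation) dx_{(a)} ∧ dx_{(b)} ∧ dx_{(c)} with (a < b < c) sorted:
  d(-2*x*y + 1) includes (∂/∂x)(-2*x*y + 1) dx = (-2*y) dx, which multiplied by dy ∧ dz gives (-2*y) dx ∧ dy ∧ dz
Collecting like 3-forms: d(omega) = (-2*y) dx ∧ dy ∧ dz.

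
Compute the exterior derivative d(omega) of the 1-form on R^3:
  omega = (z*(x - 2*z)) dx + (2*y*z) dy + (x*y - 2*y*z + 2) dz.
d(omega) = (-x + y + 4*z) dx ∧ dz + (x - 2*y - 2*z) dy ∧ dz

For a 1-form omega = sum_i f_i dx_i, the exterior derivative is
  d(omega) = sum_{i < j} (∂f_j/∂x_i - ∂f_i/∂x_j) dx_i ∧ dx_j.
  coefficient of dx ∧ dz: ∂f_3/∂x - ∂f_1/∂z = ∂(x*y - 2*y*z + 2)/∂x - ∂(z*(x - 2*z))/∂z = -x + y + 4*z
  coefficient of dy ∧ dz: ∂f_3/∂y - ∂f_2/∂z = ∂(x*y - 2*y*z + 2)/∂y - ∂(2*y*z)/∂z = x - 2*y - 2*z
Assembling: d(omega) = (-x + y + 4*z) dx ∧ dz + (x - 2*y - 2*z) dy ∧ dz.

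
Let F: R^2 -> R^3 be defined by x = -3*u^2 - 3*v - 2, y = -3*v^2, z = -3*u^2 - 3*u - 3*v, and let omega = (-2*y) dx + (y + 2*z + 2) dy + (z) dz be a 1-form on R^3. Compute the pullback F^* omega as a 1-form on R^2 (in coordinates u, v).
F^* omega = (18*u^3 + 27*u^2 - 36*u*v^2 + 18*u*v + 9*u + 9*v) du + (36*u^2*v + 9*u^2 + 36*u*v + 9*u + 18*v^3 + 18*v^2 - 3*v) dv

Using F^*(f dg) = (f ∘ F) d(g ∘ F), substitute each coordinate x_i by F_i(u, v) in f_i, and replace dx_i by d F_i = (∂F_i/∂u) du + (∂F_i/∂v) dv.
  For the x component: f_1(F) = 6*v^2; d F_1 = (-6*u) du + (-3) dv
  For the y component: f_2(F) = -6*u^2 - 6*u - 3*v^2 - 6*v + 2; d F_2 = (0) du + (-6*v) dv
  For the z component: f_3(F) = -3*u^2 - 3*u - 3*v; d F_3 = (-6*u - 3) du + (-3) dv
Combining and collecting du, dv coefficients:
  coeff of du: 18*u^3 + 27*u^2 - 36*u*v^2 + 18*u*v + 9*u + 9*v
  coeff of dv: 36*u^2*v + 9*u^2 + 36*u*v + 9*u + 18*v^3 + 18*v^2 - 3*v
F^* omega = (18*u^3 + 27*u^2 - 36*u*v^2 + 18*u*v + 9*u + 9*v) du + (36*u^2*v + 9*u^2 + 36*u*v + 9*u + 18*v^3 + 18*v^2 - 3*v) dv.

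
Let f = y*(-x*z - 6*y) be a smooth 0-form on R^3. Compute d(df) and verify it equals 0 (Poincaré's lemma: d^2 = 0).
d(df) = 0

Step 1: df = sum_i (∂f/∂x_i) dx_i = (-y*z) dx + (-x*z - 12*y) dy + (-x*y) dz.
Step 2: Apply d again. Using the 1-form formula, the coefficient of dx ∧ dy in d(df) is ∂^2 f/∂x ∂y - ∂^2 f/∂y ∂x = (-z) - (-z) = 0 (equality of mixed partials for smooth f).
Similarly for dx ∧ dz and dy ∧ dz — all coefficients vanish. So d(df) = 0.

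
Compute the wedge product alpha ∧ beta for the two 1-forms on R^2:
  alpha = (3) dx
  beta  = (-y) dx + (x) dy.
alpha ∧ beta = (3*x) dx ∧ dy

Distribute the wedge, using dx_i ∧ dx_j = -dx_j ∧ dx_i and dx_i ∧ dx_i = 0. For each pair (i, j) with i < j, the coefficient of dx_i ∧ dx_j in alpha ∧ beta is (alpha_i * beta_j - alpha_j * beta_i). Collecting: alpha ∧ beta = (3*x) dx ∧ dy.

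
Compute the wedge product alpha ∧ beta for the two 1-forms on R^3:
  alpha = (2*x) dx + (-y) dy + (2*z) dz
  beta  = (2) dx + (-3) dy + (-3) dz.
alpha ∧ beta = (-6*x + 2*y) dx ∧ dy + (-6*x - 4*z) dx ∧ dz + (3*y + 6*z) dy ∧ dz

Distribute the wedge, using dx_i ∧ dx_j = -dx_j ∧ dx_i and dx_i ∧ dx_i = 0. For each pair (i, j) with i < j, the coefficient of dx_i ∧ dx_j in alpha ∧ beta is (alpha_i * beta_j - alpha_j * beta_i). Collecting: alpha ∧ beta = (-6*x + 2*y) dx ∧ dy + (-6*x - 4*z) dx ∧ dz + (3*y + 6*z) dy ∧ dz.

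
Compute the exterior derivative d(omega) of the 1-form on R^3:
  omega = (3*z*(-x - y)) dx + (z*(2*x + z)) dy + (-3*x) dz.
d(omega) = (5*z) dx ∧ dy + (3*x + 3*y - 3) dx ∧ dz + (-2*x - 2*z) dy ∧ dz

For a 1-form omega = sum_i f_i dx_i, the exterior derivative is
  d(omega) = sum_{i < j} (∂f_j/∂x_i - ∂f_i/∂x_j) dx_i ∧ dx_j.
  coefficient of dx ∧ dy: ∂f_2/∂x - ∂f_1/∂y = ∂(z*(2*x + z))/∂x - ∂(3*z*(-x - y))/∂y = 5*z
  coefficient of dx ∧ dz: ∂f_3/∂x - ∂f_1/∂z = ∂(-3*x)/∂x - ∂(3*z*(-x - y))/∂z = 3*x + 3*y - 3
  coefficient of dy ∧ dz: ∂f_3/∂y - ∂f_2/∂z = ∂(-3*x)/∂y - ∂(z*(2*x + z))/∂z = -2*x - 2*z
Assembling: d(omega) = (5*z) dx ∧ dy + (3*x + 3*y - 3) dx ∧ dz + (-2*x - 2*z) dy ∧ dz.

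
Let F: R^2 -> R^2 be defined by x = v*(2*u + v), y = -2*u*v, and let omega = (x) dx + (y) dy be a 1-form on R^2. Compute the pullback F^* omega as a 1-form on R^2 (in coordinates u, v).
F^* omega = (2*v^2*(4*u + v)) du + (2*v*(4*u^2 + 3*u*v + v^2)) dv

Using F^*(f dg) = (f ∘ F) d(g ∘ F), substitute each coordinate x_i by F_i(u, v) in f_i, and replace dx_i by d F_i = (∂F_i/∂u) du + (∂F_i/∂v) dv.
  For the x component: f_1(F) = v*(2*u + v); d F_1 = (2*v) du + (2*u + 2*v) dv
  For the y component: f_2(F) = -2*u*v; d F_2 = (-2*v) du + (-2*u) dv
Combining and collecting du, dv coefficients:
  coeff of du: 2*v^2*(4*u + v)
  coeff of dv: 2*v*(4*u^2 + 3*u*v + v^2)
F^* omega = (2*v^2*(4*u + v)) du + (2*v*(4*u^2 + 3*u*v + v^2)) dv.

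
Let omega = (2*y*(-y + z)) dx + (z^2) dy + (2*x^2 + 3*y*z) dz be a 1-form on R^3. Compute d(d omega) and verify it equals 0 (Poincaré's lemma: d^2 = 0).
d(d omega) = 0

Step 1: d omega = sum_{i<j} (∂f_j/∂x_i - ∂f_i/∂x_j) dx_i ∧ dx_j:
  coeff of dx ∧ dy: 4*y - 2*z
  coeff of dx ∧ dz: 4*x - 2*y
  coeff of dy ∧ dz: z
Step 2: Apply d again to each 2-form coefficient. The only possible 3-form in R^3 is dx ∧ dy ∧ dz, with coefficient
  ∂(coeff of dy∧dz)/∂x - ∂(coeff of dx∧dz)/∂y + ∂(coeff of dx∧dy)/∂z
  = ∂/∂x (z) - ∂/∂y (4*x - 2*y) + ∂/∂z (4*y - 2*z).
Each of these terms simplifies to sums of mixed partials that cancel in pairs. The result is 0 (by equality of mixed partials for smooth functions — Schwarz / Clairaut).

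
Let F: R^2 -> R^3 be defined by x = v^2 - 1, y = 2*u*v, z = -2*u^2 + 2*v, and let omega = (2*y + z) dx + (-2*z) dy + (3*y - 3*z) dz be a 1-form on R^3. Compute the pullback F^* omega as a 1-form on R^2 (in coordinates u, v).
F^* omega = (-24*u^3 - 16*u^2*v + 24*u*v - 8*v^2) du + (8*u^3 - 4*u^2*v + 12*u^2 + 8*u*v^2 + 4*u*v + 4*v^2 - 12*v) dv

Using F^*(f dg) = (f ∘ F) d(g ∘ F), substitute each coordinate x_i by F_i(u, v) in f_i, and replace dx_i by d F_i = (∂F_i/∂u) du + (∂F_i/∂v) dv.
  For the x component: f_1(F) = -2*u^2 + 4*u*v + 2*v; d F_1 = (0) du + (2*v) dv
  For the y component: f_2(F) = 4*u^2 - 4*v; d F_2 = (2*v) du + (2*u) dv
  For the z component: f_3(F) = 6*u^2 + 6*u*v - 6*v; d F_3 = (-4*u) du + (2) dv
Combining and collecting du, dv coefficients:
  coeff of du: -24*u^3 - 16*u^2*v + 24*u*v - 8*v^2
  coeff of dv: 8*u^3 - 4*u^2*v + 12*u^2 + 8*u*v^2 + 4*u*v + 4*v^2 - 12*v
F^* omega = (-24*u^3 - 16*u^2*v + 24*u*v - 8*v^2) du + (8*u^3 - 4*u^2*v + 12*u^2 + 8*u*v^2 + 4*u*v + 4*v^2 - 12*v) dv.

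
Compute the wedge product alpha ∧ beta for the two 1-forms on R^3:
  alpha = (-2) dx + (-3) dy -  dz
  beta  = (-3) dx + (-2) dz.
alpha ∧ beta = (1) dx ∧ dz + (-9) dx ∧ dy + (6) dy ∧ dz

Distribute the wedge, using dx_i ∧ dx_j = -dx_j ∧ dx_i and dx_i ∧ dx_i = 0. For each pair (i, j) with i < j, the coefficient of dx_i ∧ dx_j in alpha ∧ beta is (alpha_i * beta_j - alpha_j * beta_i). Collecting: alpha ∧ beta = (1) dx ∧ dz + (-9) dx ∧ dy + (6) dy ∧ dz.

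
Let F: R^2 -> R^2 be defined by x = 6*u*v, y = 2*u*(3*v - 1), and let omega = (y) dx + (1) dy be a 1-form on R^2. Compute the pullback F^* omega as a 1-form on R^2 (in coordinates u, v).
F^* omega = (36*u*v^2 - 12*u*v + 6*v - 2) du + (6*u*(6*u*v - 2*u + 1)) dv

Using F^*(f dg) = (f ∘ F) d(g ∘ F), substitute each coordinate x_i by F_i(u, v) in f_i, and replace dx_i by d F_i = (∂F_i/∂u) du + (∂F_i/∂v) dv.
  For the x component: f_1(F) = 2*u*(3*v - 1); d F_1 = (6*v) du + (6*u) dv
  For the y component: f_2(F) = 1; d F_2 = (6*v - 2) du + (6*u) dv
Combining and collecting du, dv coefficients:
  coeff of du: 36*u*v^2 - 12*u*v + 6*v - 2
  coeff of dv: 6*u*(6*u*v - 2*u + 1)
F^* omega = (36*u*v^2 - 12*u*v + 6*v - 2) du + (6*u*(6*u*v - 2*u + 1)) dv.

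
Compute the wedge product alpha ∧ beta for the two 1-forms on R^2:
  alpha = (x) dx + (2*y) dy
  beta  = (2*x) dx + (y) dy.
alpha ∧ beta = (-3*x*y) dx ∧ dy

Distribute the wedge, using dx_i ∧ dx_j = -dx_j ∧ dx_i and dx_i ∧ dx_i = 0. For each pair (i, j) with i < j, the coefficient of dx_i ∧ dx_j in alpha ∧ beta is (alpha_i * beta_j - alpha_j * beta_i). Collecting: alpha ∧ beta = (-3*x*y) dx ∧ dy.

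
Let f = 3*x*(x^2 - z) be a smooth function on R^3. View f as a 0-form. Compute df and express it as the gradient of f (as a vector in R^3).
df = (9*x^2 - 3*z) dx + (0) dy + (-3*x) dz; grad f = (9*x^2 - 3*z, 0, -3*x)

For a 0-form f, d f = (∂f/∂x) dx + (∂f/∂y) dy + (∂f/∂z) dz. The components of the vector representation are exactly the entries of grad f in Cartesian coordinates:
  ∂f/∂x = 9*x^2 - 3*z
  ∂f/∂y = 0
  ∂f/∂z = -3*x.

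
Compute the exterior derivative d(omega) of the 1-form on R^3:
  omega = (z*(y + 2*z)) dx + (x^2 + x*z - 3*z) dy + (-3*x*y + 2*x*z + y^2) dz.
d(omega) = (2*x) dx ∧ dy + (-4*y - 2*z) dx ∧ dz + (-4*x + 2*y + 3) dy ∧ dz

For a 1-form omega = sum_i f_i dx_i, the exterior derivative is
  d(omega) = sum_{i < j} (∂f_j/∂x_i - ∂f_i/∂x_j) dx_i ∧ dx_j.
  coefficient of dx ∧ dy: ∂f_2/∂x - ∂f_1/∂y = ∂(x^2 + x*z - 3*z)/∂x - ∂(z*(y + 2*z))/∂y = 2*x
  coefficient of dx ∧ dz: ∂f_3/∂x - ∂f_1/∂z = ∂(-3*x*y + 2*x*z + y^2)/∂x - ∂(z*(y + 2*z))/∂z = -4*y - 2*z
  coefficient of dy ∧ dz: ∂f_3/∂y - ∂f_2/∂z = ∂(-3*x*y + 2*x*z + y^2)/∂y - ∂(x^2 + x*z - 3*z)/∂z = -4*x + 2*y + 3
Assembling: d(omega) = (2*x) dx ∧ dy + (-4*y - 2*z) dx ∧ dz + (-4*x + 2*y + 3) dy ∧ dz.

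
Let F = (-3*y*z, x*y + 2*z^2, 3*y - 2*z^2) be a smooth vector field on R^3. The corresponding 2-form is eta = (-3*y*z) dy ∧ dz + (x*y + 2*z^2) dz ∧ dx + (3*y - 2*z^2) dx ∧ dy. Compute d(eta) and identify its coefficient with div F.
d(eta) = (x - 4*z) dx ∧ dy ∧ dz; div F = x - 4*z

For a 2-form in R^3 of the form above, applying d gives a 3-form with coefficient ∂P/∂x + ∂Q/∂y + ∂R/∂z:
  ∂P/∂x = 0
  ∂Q/∂y = x
  ∂R/∂z = -4*z
Sum = x - 4*z, which is exactly div F.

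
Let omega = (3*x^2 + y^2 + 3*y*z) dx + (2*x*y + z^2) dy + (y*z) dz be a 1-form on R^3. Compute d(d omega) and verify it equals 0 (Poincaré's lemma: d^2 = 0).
d(d omega) = 0

Step 1: d omega = sum_{i<j} (∂f_j/∂x_i - ∂f_i/∂x_j) dx_i ∧ dx_j:
  coeff of dx ∧ dy: -3*z
  coeff of dx ∧ dz: -3*y
  coeff of dy ∧ dz: -z
Step 2: Apply d again to each 2-form coefficient. The only possible 3-form in R^3 is dx ∧ dy ∧ dz, with coefficient
  ∂(coeff of dy∧dz)/∂x - ∂(coeff of dx∧dz)/∂y + ∂(coeff of dx∧dy)/∂z
  = ∂/∂x (-z) - ∂/∂y (-3*y) + ∂/∂z (-3*z).
Each of these terms simplifies to sums of mixed partials that cancel in pairs. The result is 0 (by equality of mixed partials for smooth functions — Schwarz / Clairaut).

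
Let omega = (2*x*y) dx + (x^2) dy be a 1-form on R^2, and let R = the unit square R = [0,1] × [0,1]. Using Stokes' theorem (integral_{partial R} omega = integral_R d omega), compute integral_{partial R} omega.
integral_(partial R) omega = 0

Stokes: integral_partial_R omega = integral_R d omega with d omega = (∂Q/∂x - ∂P/∂y) dx ∧ dy.
  ∂Q/∂x = 2*x
  ∂P/∂y = 2*x
  integrand = ∂Q/∂x - ∂P/∂y = 0.
Integrating over R: integral_0^1 integral_0^1 (0) dx dy = 0.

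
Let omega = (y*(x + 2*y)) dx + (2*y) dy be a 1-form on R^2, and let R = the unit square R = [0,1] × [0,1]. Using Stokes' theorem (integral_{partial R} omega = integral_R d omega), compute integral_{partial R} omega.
integral_(partial R) omega = -5/2

Stokes: integral_partial_R omega = integral_R d omega with d omega = (∂Q/∂x - ∂P/∂y) dx ∧ dy.
  ∂Q/∂x = 0
  ∂P/∂y = x + 4*y
  integrand = ∂Q/∂x - ∂P/∂y = -x - 4*y.
Integrating over R: integral_0^1 integral_0^1 (-x - 4*y) dx dy = -5/2.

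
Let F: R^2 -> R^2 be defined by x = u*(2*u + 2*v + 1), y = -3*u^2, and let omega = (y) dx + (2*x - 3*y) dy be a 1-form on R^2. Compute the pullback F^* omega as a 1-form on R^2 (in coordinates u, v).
F^* omega = (u^2*(-90*u - 30*v - 15)) du + (-6*u^3) dv

Using F^*(f dg) = (f ∘ F) d(g ∘ F), substitute each coordinate x_i by F_i(u, v) in f_i, and replace dx_i by d F_i = (∂F_i/∂u) du + (∂F_i/∂v) dv.
  For the x component: f_1(F) = -3*u^2; d F_1 = (4*u + 2*v + 1) du + (2*u) dv
  For the y component: f_2(F) = u*(13*u + 4*v + 2); d F_2 = (-6*u) du + (0) dv
Combining and collecting du, dv coefficients:
  coeff of du: u^2*(-90*u - 30*v - 15)
  coeff of dv: -6*u^3
F^* omega = (u^2*(-90*u - 30*v - 15)) du + (-6*u^3) dv.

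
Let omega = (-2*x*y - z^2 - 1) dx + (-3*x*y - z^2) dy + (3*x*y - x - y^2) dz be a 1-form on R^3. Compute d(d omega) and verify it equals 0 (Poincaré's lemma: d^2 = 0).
d(d omega) = 0

Step 1: d omega = sum_{i<j} (∂f_j/∂x_i - ∂f_i/∂x_j) dx_i ∧ dx_j:
  coeff of dx ∧ dy: 2*x - 3*y
  coeff of dx ∧ dz: 3*y + 2*z - 1
  coeff of dy ∧ dz: 3*x - 2*y + 2*z
Step 2: Apply d again to each 2-form coefficient. The only possible 3-form in R^3 is dx ∧ dy ∧ dz, with coefficient
  ∂(coeff of dy∧dz)/∂x - ∂(coeff of dx∧dz)/∂y + ∂(coeff of dx∧dy)/∂z
  = ∂/∂x (3*x - 2*y + 2*z) - ∂/∂y (3*y + 2*z - 1) + ∂/∂z (2*x - 3*y).
Each of these terms simplifies to sums of mixed partials that cancel in pairs. The result is 0 (by equality of mixed partials for smooth functions — Schwarz / Clairaut).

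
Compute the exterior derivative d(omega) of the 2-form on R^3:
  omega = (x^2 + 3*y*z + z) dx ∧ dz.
d(omega) = (-3*z) dx ∧ dy ∧ dz

For a 2-form omega = sum_{i<j} g_{ij} dx_i ∧ dx_j, the exterior derivative is
  d(omega) = sum_{i<j} d(g_{ij}) ∧ dx_i ∧ dx_j = sum_{i<j, k} (∂g_{ij}/∂x_k) dx_k ∧ dx_i ∧ dx_j.
Expand each term, using dx_k ∧ dx_i ∧ dx_j = sgn(permutation) dx_{(a)} ∧ dx_{(b)} ∧ dx_{(c)} with (a < b < c) sorted:
  d(x^2 + 3*y*z + z) includes (∂/∂y)(x^2 + 3*y*z + z) dy = (3*z) dy, which multiplied by dx ∧ dz gives (-3*z) dx ∧ dy ∧ dz
Collecting like 3-forms: d(omega) = (-3*z) dx ∧ dy ∧ dz.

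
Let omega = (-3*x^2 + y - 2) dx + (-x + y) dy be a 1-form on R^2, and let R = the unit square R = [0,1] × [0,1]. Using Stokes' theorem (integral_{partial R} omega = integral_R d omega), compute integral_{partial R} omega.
integral_(partial R) omega = -2

Stokes: integral_partial_R omega = integral_R d omega with d omega = (∂Q/∂x - ∂P/∂y) dx ∧ dy.
  ∂Q/∂x = -1
  ∂P/∂y = 1
  integrand = ∂Q/∂x - ∂P/∂y = -2.
Integrating over R: integral_0^1 integral_0^1 (-2) dx dy = -2.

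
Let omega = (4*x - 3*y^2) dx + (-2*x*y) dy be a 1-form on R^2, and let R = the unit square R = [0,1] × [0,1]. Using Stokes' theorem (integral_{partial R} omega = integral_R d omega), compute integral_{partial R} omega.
integral_(partial R) omega = 2

Stokes: integral_partial_R omega = integral_R d omega with d omega = (∂Q/∂x - ∂P/∂y) dx ∧ dy.
  ∂Q/∂x = -2*y
  ∂P/∂y = -6*y
  integrand = ∂Q/∂x - ∂P/∂y = 4*y.
Integrating over R: integral_0^1 integral_0^1 (4*y) dx dy = 2.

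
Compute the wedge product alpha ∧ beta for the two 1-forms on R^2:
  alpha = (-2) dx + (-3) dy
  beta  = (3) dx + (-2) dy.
alpha ∧ beta = (13) dx ∧ dy

Distribute the wedge, using dx_i ∧ dx_j = -dx_j ∧ dx_i and dx_i ∧ dx_i = 0. For each pair (i, j) with i < j, the coefficient of dx_i ∧ dx_j in alpha ∧ beta is (alpha_i * beta_j - alpha_j * beta_i). Collecting: alpha ∧ beta = (13) dx ∧ dy.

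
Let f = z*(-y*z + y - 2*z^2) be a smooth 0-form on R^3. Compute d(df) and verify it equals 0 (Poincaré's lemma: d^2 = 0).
d(df) = 0

Step 1: df = sum_i (∂f/∂x_i) dx_i = (0) dx + (z*(1 - z)) dy + (-2*y*z + y - 6*z^2) dz.
Step 2: Apply d again. Using the 1-form formula, the coefficient of dx ∧ dy in d(df) is ∂^2 f/∂x ∂y - ∂^2 f/∂y ∂x = (0) - (0) = 0 (equality of mixed partials for smooth f).
Similarly for dx ∧ dz and dy ∧ dz — all coefficients vanish. So d(df) = 0.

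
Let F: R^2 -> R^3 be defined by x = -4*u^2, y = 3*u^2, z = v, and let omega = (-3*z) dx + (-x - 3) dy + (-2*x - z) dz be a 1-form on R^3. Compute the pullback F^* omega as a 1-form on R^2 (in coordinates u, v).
F^* omega = (6*u*(4*u^2 + 4*v - 3)) du + (8*u^2 - v) dv

Using F^*(f dg) = (f ∘ F) d(g ∘ F), substitute each coordinate x_i by F_i(u, v) in f_i, and replace dx_i by d F_i = (∂F_i/∂u) du + (∂F_i/∂v) dv.
  For the x component: f_1(F) = -3*v; d F_1 = (-8*u) du + (0) dv
  For the y component: f_2(F) = 4*u^2 - 3; d F_2 = (6*u) du + (0) dv
  For the z component: f_3(F) = 8*u^2 - v; d F_3 = (0) du + (1) dv
Combining and collecting du, dv coefficients:
  coeff of du: 6*u*(4*u^2 + 4*v - 3)
  coeff of dv: 8*u^2 - v
F^* omega = (6*u*(4*u^2 + 4*v - 3)) du + (8*u^2 - v) dv.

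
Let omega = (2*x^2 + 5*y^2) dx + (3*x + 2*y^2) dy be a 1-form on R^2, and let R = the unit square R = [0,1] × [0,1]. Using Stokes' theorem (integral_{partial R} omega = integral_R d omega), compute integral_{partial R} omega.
integral_(partial R) omega = -2

Stokes: integral_partial_R omega = integral_R d omega with d omega = (∂Q/∂x - ∂P/∂y) dx ∧ dy.
  ∂Q/∂x = 3
  ∂P/∂y = 10*y
  integrand = ∂Q/∂x - ∂P/∂y = 3 - 10*y.
Integrating over R: integral_0^1 integral_0^1 (3 - 10*y) dx dy = -2.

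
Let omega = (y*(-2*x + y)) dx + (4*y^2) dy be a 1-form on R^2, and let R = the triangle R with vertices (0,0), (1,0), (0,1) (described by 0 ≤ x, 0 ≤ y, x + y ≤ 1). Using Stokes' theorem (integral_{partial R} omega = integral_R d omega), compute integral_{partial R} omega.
integral_(partial R) omega = 0

Stokes: integral_partial_R omega = integral_R d omega with d omega = (∂Q/∂x - ∂P/∂y) dx ∧ dy.
  ∂Q/∂x = 0
  ∂P/∂y = -2*x + 2*y
  integrand = ∂Q/∂x - ∂P/∂y = 2*x - 2*y.
Integrating over R: integral_0^1 integral_0^{1-x} (2*x - 2*y) dy dx = 0.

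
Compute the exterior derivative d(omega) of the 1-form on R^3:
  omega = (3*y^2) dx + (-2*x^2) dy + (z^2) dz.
d(omega) = (-4*x - 6*y) dx ∧ dy

For a 1-form omega = sum_i f_i dx_i, the exterior derivative is
  d(omega) = sum_{i < j} (∂f_j/∂x_i - ∂f_i/∂x_j) dx_i ∧ dx_j.
  coefficient of dx ∧ dy: ∂f_2/∂x - ∂f_1/∂y = ∂(-2*x^2)/∂x - ∂(3*y^2)/∂y = -4*x - 6*y
Assembling: d(omega) = (-4*x - 6*y) dx ∧ dy.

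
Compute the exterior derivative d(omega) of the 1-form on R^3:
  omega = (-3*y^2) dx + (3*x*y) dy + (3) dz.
d(omega) = (9*y) dx ∧ dy

For a 1-form omega = sum_i f_i dx_i, the exterior derivative is
  d(omega) = sum_{i < j} (∂f_j/∂x_i - ∂f_i/∂x_j) dx_i ∧ dx_j.
  coefficient of dx ∧ dy: ∂f_2/∂x - ∂f_1/∂y = ∂(3*x*y)/∂x - ∂(-3*y^2)/∂y = 9*y
Assembling: d(omega) = (9*y) dx ∧ dy.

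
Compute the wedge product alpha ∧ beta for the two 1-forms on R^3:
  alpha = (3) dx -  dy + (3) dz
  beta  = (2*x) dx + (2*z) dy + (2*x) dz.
alpha ∧ beta = (2*x + 6*z) dx ∧ dy + (-2*x - 6*z) dy ∧ dz

Distribute the wedge, using dx_i ∧ dx_j = -dx_j ∧ dx_i and dx_i ∧ dx_i = 0. For each pair (i, j) with i < j, the coefficient of dx_i ∧ dx_j in alpha ∧ beta is (alpha_i * beta_j - alpha_j * beta_i). Collecting: alpha ∧ beta = (2*x + 6*z) dx ∧ dy + (-2*x - 6*z) dy ∧ dz.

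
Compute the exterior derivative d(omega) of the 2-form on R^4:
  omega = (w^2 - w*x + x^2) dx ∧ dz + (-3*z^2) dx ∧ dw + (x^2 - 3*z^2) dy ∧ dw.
d(omega) = (2*w - x + 6*z) dx ∧ dz ∧ dw + (2*x) dx ∧ dy ∧ dw + (6*z) dy ∧ dz ∧ dw

For a 2-form omega = sum_{i<j} g_{ij} dx_i ∧ dx_j, the exterior derivative is
  d(omega) = sum_{i<j} d(g_{ij}) ∧ dx_i ∧ dx_j = sum_{i<j, k} (∂g_{ij}/∂x_k) dx_k ∧ dx_i ∧ dx_j.
Expand each term, using dx_k ∧ dx_i ∧ dx_j = sgn(permutation) dx_{(a)} ∧ dx_{(b)} ∧ dx_{(c)} with (a < b < c) sorted:
  d(w^2 - w*x + x^2) includes (∂/∂w)(w^2 - w*x + x^2) dw = (2*w - x) dw, which multiplied by dx ∧ dz gives (2*w - x) dx ∧ dz ∧ dw
  d(-3*z^2) includes (∂/∂z)(-3*z^2) dz = (-6*z) dz, which multiplied by dx ∧ dw gives (6*z) dx ∧ dz ∧ dw
  d(x^2 - 3*z^2) includes (∂/∂x)(x^2 - 3*z^2) dx = (2*x) dx, which multiplied by dy ∧ dw gives (2*x) dx ∧ dy ∧ dw
  d(x^2 - 3*z^2) includes (∂/∂z)(x^2 - 3*z^2) dz = (-6*z) dz, which multiplied by dy ∧ dw gives (6*z) dy ∧ dz ∧ dw
Collecting like 3-forms: d(omega) = (2*w - x + 6*z) dx ∧ dz ∧ dw + (2*x) dx ∧ dy ∧ dw + (6*z) dy ∧ dz ∧ dw.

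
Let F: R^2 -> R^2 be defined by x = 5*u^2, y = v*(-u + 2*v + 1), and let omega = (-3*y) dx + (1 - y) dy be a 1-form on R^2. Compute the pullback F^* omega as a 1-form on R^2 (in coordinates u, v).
F^* omega = (v*(30*u^2 - 61*u*v - 30*u + 2*v^2 + v - 1)) du + (-u^2*v + 6*u*v^2 + 2*u*v - u - 8*v^3 - 6*v^2 + 3*v + 1) dv

Using F^*(f dg) = (f ∘ F) d(g ∘ F), substitute each coordinate x_i by F_i(u, v) in f_i, and replace dx_i by d F_i = (∂F_i/∂u) du + (∂F_i/∂v) dv.
  For the x component: f_1(F) = 3*v*(u - 2*v - 1); d F_1 = (10*u) du + (0) dv
  For the y component: f_2(F) = u*v - 2*v^2 - v + 1; d F_2 = (-v) du + (-u + 4*v + 1) dv
Combining and collecting du, dv coefficients:
  coeff of du: v*(30*u^2 - 61*u*v - 30*u + 2*v^2 + v - 1)
  coeff of dv: -u^2*v + 6*u*v^2 + 2*u*v - u - 8*v^3 - 6*v^2 + 3*v + 1
F^* omega = (v*(30*u^2 - 61*u*v - 30*u + 2*v^2 + v - 1)) du + (-u^2*v + 6*u*v^2 + 2*u*v - u - 8*v^3 - 6*v^2 + 3*v + 1) dv.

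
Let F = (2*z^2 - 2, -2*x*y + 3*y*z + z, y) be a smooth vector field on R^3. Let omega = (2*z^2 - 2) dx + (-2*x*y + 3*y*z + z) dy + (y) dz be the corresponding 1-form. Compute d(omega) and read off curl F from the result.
d(omega) = (-3*y) dy ∧ dz + (4*z) dz ∧ dx + (-2*y) dx ∧ dy; curl F = (-3*y, 4*z, -2*y)

d omega = sum_{i<j} (∂f_j/∂x_i - ∂f_i/∂x_j) dx_i ∧ dx_j. Under the identification (dy ∧ dz, dz ∧ dx, dx ∧ dy) ↔ (e_x, e_y, e_z), the coefficients are exactly the components of curl F. Compute:
  ∂R/∂y - ∂Q/∂z = (1) - (3*y + 1) = -3*y
  ∂P/∂z - ∂R/∂x = (4*z) - (0) = 4*z
  ∂Q/∂x - ∂P/∂y = (-2*y) - (0) = -2*y.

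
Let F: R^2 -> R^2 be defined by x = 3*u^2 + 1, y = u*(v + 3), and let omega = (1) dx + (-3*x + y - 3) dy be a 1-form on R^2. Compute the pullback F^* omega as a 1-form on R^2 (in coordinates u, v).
F^* omega = (-9*u^2*v - 27*u^2 + u*v^2 + 6*u*v + 15*u - 6*v - 18) du + (u*(-9*u^2 + u*v + 3*u - 6)) dv

Using F^*(f dg) = (f ∘ F) d(g ∘ F), substitute each coordinate x_i by F_i(u, v) in f_i, and replace dx_i by d F_i = (∂F_i/∂u) du + (∂F_i/∂v) dv.
  For the x component: f_1(F) = 1; d F_1 = (6*u) du + (0) dv
  For the y component: f_2(F) = -9*u^2 + u*v + 3*u - 6; d F_2 = (v + 3) du + (u) dv
Combining and collecting du, dv coefficients:
  coeff of du: -9*u^2*v - 27*u^2 + u*v^2 + 6*u*v + 15*u - 6*v - 18
  coeff of dv: u*(-9*u^2 + u*v + 3*u - 6)
F^* omega = (-9*u^2*v - 27*u^2 + u*v^2 + 6*u*v + 15*u - 6*v - 18) du + (u*(-9*u^2 + u*v + 3*u - 6)) dv.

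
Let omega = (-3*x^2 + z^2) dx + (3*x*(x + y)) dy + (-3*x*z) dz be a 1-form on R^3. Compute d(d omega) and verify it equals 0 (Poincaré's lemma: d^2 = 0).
d(d omega) = 0

Step 1: d omega = sum_{i<j} (∂f_j/∂x_i - ∂f_i/∂x_j) dx_i ∧ dx_j:
  coeff of dx ∧ dy: 6*x + 3*y
  coeff of dx ∧ dz: -5*z
  coeff of dy ∧ dz: 0
Step 2: Apply d again to each 2-form coefficient. The only possible 3-form in R^3 is dx ∧ dy ∧ dz, with coefficient
  ∂(coeff of dy∧dz)/∂x - ∂(coeff of dx∧dz)/∂y + ∂(coeff of dx∧dy)/∂z
  = ∂/∂x (0) - ∂/∂y (-5*z) + ∂/∂z (6*x + 3*y).
Each of these terms simplifies to sums of mixed partials that cancel in pairs. The result is 0 (by equality of mixed partials for smooth functions — Schwarz / Clairaut).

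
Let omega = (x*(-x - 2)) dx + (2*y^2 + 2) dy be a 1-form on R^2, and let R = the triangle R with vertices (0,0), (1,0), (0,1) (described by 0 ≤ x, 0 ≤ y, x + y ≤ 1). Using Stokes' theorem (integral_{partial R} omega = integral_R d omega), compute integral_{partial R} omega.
integral_(partial R) omega = 0

Stokes: integral_partial_R omega = integral_R d omega with d omega = (∂Q/∂x - ∂P/∂y) dx ∧ dy.
  ∂Q/∂x = 0
  ∂P/∂y = 0
  integrand = ∂Q/∂x - ∂P/∂y = 0.
Integrating over R: integral_0^1 integral_0^{1-x} (0) dy dx = 0.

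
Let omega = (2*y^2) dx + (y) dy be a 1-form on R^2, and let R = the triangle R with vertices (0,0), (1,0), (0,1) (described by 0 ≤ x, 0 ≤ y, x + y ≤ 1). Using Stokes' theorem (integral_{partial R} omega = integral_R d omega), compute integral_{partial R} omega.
integral_(partial R) omega = -2/3

Stokes: integral_partial_R omega = integral_R d omega with d omega = (∂Q/∂x - ∂P/∂y) dx ∧ dy.
  ∂Q/∂x = 0
  ∂P/∂y = 4*y
  integrand = ∂Q/∂x - ∂P/∂y = -4*y.
Integrating over R: integral_0^1 integral_0^{1-x} (-4*y) dy dx = -2/3.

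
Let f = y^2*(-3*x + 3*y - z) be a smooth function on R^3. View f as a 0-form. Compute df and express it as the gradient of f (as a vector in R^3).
df = (-3*y^2) dx + (y*(-6*x + 9*y - 2*z)) dy + (-y^2) dz; grad f = (-3*y^2, y*(-6*x + 9*y - 2*z), -y^2)

For a 0-form f, d f = (∂f/∂x) dx + (∂f/∂y) dy + (∂f/∂z) dz. The components of the vector representation are exactly the entries of grad f in Cartesian coordinates:
  ∂f/∂x = -3*y^2
  ∂f/∂y = y*(-6*x + 9*y - 2*z)
  ∂f/∂z = -y^2.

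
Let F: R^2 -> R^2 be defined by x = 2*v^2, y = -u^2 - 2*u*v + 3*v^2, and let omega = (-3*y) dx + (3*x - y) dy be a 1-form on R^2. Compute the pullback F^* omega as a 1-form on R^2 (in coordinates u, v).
F^* omega = (-2*u^3 - 6*u^2*v - 10*u*v^2 - 6*v^3) du + (-2*u^3 + 14*u^2*v + 30*u*v^2 - 18*v^3) dv

Using F^*(f dg) = (f ∘ F) d(g ∘ F), substitute each coordinate x_i by F_i(u, v) in f_i, and replace dx_i by d F_i = (∂F_i/∂u) du + (∂F_i/∂v) dv.
  For the x component: f_1(F) = 3*u^2 + 6*u*v - 9*v^2; d F_1 = (0) du + (4*v) dv
  For the y component: f_2(F) = u^2 + 2*u*v + 3*v^2; d F_2 = (-2*u - 2*v) du + (-2*u + 6*v) dv
Combining and collecting du, dv coefficients:
  coeff of du: -2*u^3 - 6*u^2*v - 10*u*v^2 - 6*v^3
  coeff of dv: -2*u^3 + 14*u^2*v + 30*u*v^2 - 18*v^3
F^* omega = (-2*u^3 - 6*u^2*v - 10*u*v^2 - 6*v^3) du + (-2*u^3 + 14*u^2*v + 30*u*v^2 - 18*v^3) dv.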